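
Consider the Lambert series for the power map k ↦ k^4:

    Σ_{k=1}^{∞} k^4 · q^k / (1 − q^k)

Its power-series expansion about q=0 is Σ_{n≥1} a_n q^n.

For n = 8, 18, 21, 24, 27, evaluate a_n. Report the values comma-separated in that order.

4369, 112931, 196964, 358258, 538084

n=8: 1·8 2·4 4·2 8·1  f→[1+16+256+4096]=4369
d|18:{18,9,6,3,2,1}  Σf=104976+6561+1296+81+16+1=112931
n=21: 1·21 3·7 7·3 21·1  f→[1+81+2401+194481]=196964
n=24: 1·24 2·12 3·8 4·6 6·4 8·3 12·2 24·1  f→[1+16+81+256+1296+4096+20736+331776]=358258
d|27:{1,3,9,27}  Σf=1+81+6561+531441=538084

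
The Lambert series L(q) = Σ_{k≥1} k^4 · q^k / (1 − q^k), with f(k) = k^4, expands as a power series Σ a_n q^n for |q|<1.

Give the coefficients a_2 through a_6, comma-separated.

17, 82, 273, 626, 1394

q^2  k|2↦f(k): 1:1 2:16  a_2=17
d|3:{3,1}  Σf=81+1=82
q^4  k|4↦f(k): 4:256 2:16 1:1  a_4=273
n=5: 1·5 5·1  f→[1+625]=626
q^6  k|6↦f(k): 1:1 2:16 3:81 6:1296  a_6=1394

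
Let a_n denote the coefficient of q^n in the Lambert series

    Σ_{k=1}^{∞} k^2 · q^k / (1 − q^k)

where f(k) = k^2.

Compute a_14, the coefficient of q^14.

n=14: 1·14 2·7 7·2 14·1  f→[1+4+49+196]=250

a_14 = 250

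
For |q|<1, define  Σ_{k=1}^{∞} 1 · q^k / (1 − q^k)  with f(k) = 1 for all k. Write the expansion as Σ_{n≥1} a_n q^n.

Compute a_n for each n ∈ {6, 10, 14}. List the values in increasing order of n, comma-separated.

n=6: 1·6 2·3 3·2 6·1  f→[1+1+1+1]=4
n=10: 10·1 5·2 2·5 1·10  f→[1+1+1+1]=4
d|14:{1,2,7,14}  Σf=1+1+1+1=4

4, 4, 4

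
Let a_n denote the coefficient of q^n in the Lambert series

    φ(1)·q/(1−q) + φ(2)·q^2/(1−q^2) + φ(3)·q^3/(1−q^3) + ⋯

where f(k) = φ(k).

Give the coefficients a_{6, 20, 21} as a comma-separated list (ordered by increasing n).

q^6  k|6↦φ(k): 1:1 2:1 3:2 6:2  a_6=6
n=20: 20·1 10·2 5·4 4·5 2·10 1·20  φ→[8+4+4+2+1+1]=20
d|21:{21,7,3,1}  Σφ=12+6+2+1=21

6, 20, 21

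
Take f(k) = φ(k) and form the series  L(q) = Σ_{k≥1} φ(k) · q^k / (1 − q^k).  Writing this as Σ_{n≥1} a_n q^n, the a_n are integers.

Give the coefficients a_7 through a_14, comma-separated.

[q^7] φ(7)=6,φ(1)=1 ⇒ 7
d|8:{8,4,2,1}  Σφ=4+2+1+1=8
d|9:{1,3,9}  Σφ=1+2+6=9
q^10  k|10↦φ(k): 1:1 2:1 5:4 10:4  a_10=10
[q^11] φ(11)=10,φ(1)=1 ⇒ 11
d|12:{12,6,4,3,2,1}  Σφ=4+2+2+2+1+1=12
[q^13] φ(13)=12,φ(1)=1 ⇒ 13
d|14:{1,2,7,14}  Σφ=1+1+6+6=14

7, 8, 9, 10, 11, 12, 13, 14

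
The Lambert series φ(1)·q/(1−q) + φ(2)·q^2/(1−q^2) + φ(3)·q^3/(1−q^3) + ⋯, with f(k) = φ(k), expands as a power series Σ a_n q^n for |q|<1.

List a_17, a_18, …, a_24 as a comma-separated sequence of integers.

d|17:{1,17}  Σφ=1+16=17
d|18:{18,9,6,3,2,1}  Σφ=6+6+2+2+1+1=18
[q^19] φ(19)=18,φ(1)=1 ⇒ 19
[q^20] φ(1)=1,φ(2)=1,φ(4)=2,φ(5)=4,φ(10)=4,φ(20)=8 ⇒ 20
d|21:{1,3,7,21}  Σφ=1+2+6+12=21
[q^22] φ(22)=10,φ(11)=10,φ(2)=1,φ(1)=1 ⇒ 22
d|23:{1,23}  Σφ=1+22=23
[q^24] φ(1)=1,φ(2)=1,φ(3)=2,φ(4)=2,φ(6)=2,φ(8)=4,φ(12)=4,φ(24)=8 ⇒ 24

17, 18, 19, 20, 21, 22, 23, 24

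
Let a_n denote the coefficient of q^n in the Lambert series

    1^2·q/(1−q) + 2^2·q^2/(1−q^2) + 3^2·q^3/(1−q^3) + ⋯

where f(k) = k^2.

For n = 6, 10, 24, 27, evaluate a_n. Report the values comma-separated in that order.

50, 130, 850, 820

n=6: 6·1 3·2 2·3 1·6  f→[36+9+4+1]=50
q^10  k|10↦f(k): 1:1 2:4 5:25 10:100  a_10=130
q^24  k|24↦f(k): 1:1 2:4 3:9 4:16 6:36 8:64 12:144 24:576  a_24=850
[q^27] f(1)=1,f(3)=9,f(9)=81,f(27)=729 ⇒ 820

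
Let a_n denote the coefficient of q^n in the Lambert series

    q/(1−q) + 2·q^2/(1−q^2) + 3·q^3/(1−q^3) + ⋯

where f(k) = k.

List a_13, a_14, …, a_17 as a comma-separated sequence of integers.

14, 24, 24, 31, 18

q^13  k|13↦f(k): 13:13 1:1  a_13=14
q^14  k|14↦f(k): 1:1 2:2 7:7 14:14  a_14=24
[q^15] f(1)=1,f(3)=3,f(5)=5,f(15)=15 ⇒ 24
n=16: 16·1 8·2 4·4 2·8 1·16  f→[16+8+4+2+1]=31
d|17:{1,17}  Σf=1+17=18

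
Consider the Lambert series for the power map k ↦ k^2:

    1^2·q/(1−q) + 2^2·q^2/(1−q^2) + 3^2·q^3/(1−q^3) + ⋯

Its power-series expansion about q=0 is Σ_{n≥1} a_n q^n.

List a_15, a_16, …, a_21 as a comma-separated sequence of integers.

260, 341, 290, 455, 362, 546, 500

q^15  k|15↦f(k): 1:1 3:9 5:25 15:225  a_15=260
n=16: 1·16 2·8 4·4 8·2 16·1  f→[1+4+16+64+256]=341
d|17:{1,17}  Σf=1+289=290
n=18: 18·1 9·2 6·3 3·6 2·9 1·18  f→[324+81+36+9+4+1]=455
n=19: 1·19 19·1  f→[1+361]=362
n=20: 20·1 10·2 5·4 4·5 2·10 1·20  f→[400+100+25+16+4+1]=546
d|21:{1,3,7,21}  Σf=1+9+49+441=500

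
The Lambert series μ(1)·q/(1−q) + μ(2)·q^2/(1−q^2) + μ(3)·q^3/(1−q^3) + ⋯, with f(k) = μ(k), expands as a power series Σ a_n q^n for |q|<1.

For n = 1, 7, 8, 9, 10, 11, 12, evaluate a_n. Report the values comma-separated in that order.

n=1: 1·1  μ→[1]=1
q^7  k|7↦μ(k): 1:1 7:-1  a_7=0
n=8: 1·8 2·4 4·2 8·1  μ→[1+(-1)+0+0]=0
d|9:{1,3,9}  Σμ=1+(-1)+0=0
[q^10] μ(10)=1,μ(5)=-1,μ(2)=-1,μ(1)=1 ⇒ 0
n=11: 11·1 1·11  μ→[(-1)+1]=0
d|12:{12,6,4,3,2,1}  Σμ=0+1+0+(-1)+(-1)+1=0

1, 0, 0, 0, 0, 0, 0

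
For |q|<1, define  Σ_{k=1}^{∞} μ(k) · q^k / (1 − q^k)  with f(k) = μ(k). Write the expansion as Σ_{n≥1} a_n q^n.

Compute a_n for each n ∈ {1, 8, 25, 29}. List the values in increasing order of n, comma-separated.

d|1:{1}  Σμ=1=1
n=8: 8·1 4·2 2·4 1·8  μ→[0+0+(-1)+1]=0
[q^25] μ(25)=0,μ(5)=-1,μ(1)=1 ⇒ 0
n=29: 29·1 1·29  μ→[(-1)+1]=0

1, 0, 0, 0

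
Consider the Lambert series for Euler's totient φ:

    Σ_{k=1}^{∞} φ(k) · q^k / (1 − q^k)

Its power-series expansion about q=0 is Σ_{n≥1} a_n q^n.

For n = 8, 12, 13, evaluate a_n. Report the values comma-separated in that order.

n=8: 1·8 2·4 4·2 8·1  φ→[1+1+2+4]=8
n=12: 12·1 6·2 4·3 3·4 2·6 1·12  φ→[4+2+2+2+1+1]=12
[q^13] φ(1)=1,φ(13)=12 ⇒ 13

8, 12, 13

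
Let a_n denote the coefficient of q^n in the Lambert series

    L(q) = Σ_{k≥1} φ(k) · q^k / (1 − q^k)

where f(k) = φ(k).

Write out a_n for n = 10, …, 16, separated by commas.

q^10  k|10↦φ(k): 10:4 5:4 2:1 1:1  a_10=10
[q^11] φ(1)=1,φ(11)=10 ⇒ 11
[q^12] φ(1)=1,φ(2)=1,φ(3)=2,φ(4)=2,φ(6)=2,φ(12)=4 ⇒ 12
d|13:{1,13}  Σφ=1+12=13
q^14  k|14↦φ(k): 1:1 2:1 7:6 14:6  a_14=14
[q^15] φ(1)=1,φ(3)=2,φ(5)=4,φ(15)=8 ⇒ 15
[q^16] φ(16)=8,φ(8)=4,φ(4)=2,φ(2)=1,φ(1)=1 ⇒ 16

10, 11, 12, 13, 14, 15, 16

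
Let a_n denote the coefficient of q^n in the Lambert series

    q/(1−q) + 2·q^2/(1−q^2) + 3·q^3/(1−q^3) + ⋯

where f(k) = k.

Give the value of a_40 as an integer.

a_40 = 90

n=40: 1·40 2·20 4·10 5·8 8·5 10·4 20·2 40·1  f→[1+2+4+5+8+10+20+40]=90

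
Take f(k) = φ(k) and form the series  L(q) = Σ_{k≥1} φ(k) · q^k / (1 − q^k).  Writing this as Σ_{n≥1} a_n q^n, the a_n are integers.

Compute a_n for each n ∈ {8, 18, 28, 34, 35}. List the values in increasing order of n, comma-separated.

d|8:{8,4,2,1}  Σφ=4+2+1+1=8
n=18: 18·1 9·2 6·3 3·6 2·9 1·18  φ→[6+6+2+2+1+1]=18
n=28: 28·1 14·2 7·4 4·7 2·14 1·28  φ→[12+6+6+2+1+1]=28
[q^34] φ(1)=1,φ(2)=1,φ(17)=16,φ(34)=16 ⇒ 34
[q^35] φ(35)=24,φ(7)=6,φ(5)=4,φ(1)=1 ⇒ 35

8, 18, 28, 34, 35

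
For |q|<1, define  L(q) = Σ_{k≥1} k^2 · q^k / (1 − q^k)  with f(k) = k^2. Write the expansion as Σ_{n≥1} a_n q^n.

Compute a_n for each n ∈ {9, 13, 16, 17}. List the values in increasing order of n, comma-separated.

q^9  k|9↦f(k): 1:1 3:9 9:81  a_9=91
n=13: 13·1 1·13  f→[169+1]=170
d|16:{1,2,4,8,16}  Σf=1+4+16+64+256=341
d|17:{17,1}  Σf=289+1=290

91, 170, 341, 290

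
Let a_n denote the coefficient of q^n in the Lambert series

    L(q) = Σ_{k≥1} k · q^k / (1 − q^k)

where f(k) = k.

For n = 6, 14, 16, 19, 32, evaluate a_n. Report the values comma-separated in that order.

12, 24, 31, 20, 63

[q^6] f(6)=6,f(3)=3,f(2)=2,f(1)=1 ⇒ 12
n=14: 1·14 2·7 7·2 14·1  f→[1+2+7+14]=24
q^16  k|16↦f(k): 1:1 2:2 4:4 8:8 16:16  a_16=31
q^19  k|19↦f(k): 19:19 1:1  a_19=20
d|32:{32,16,8,4,2,1}  Σf=32+16+8+4+2+1=63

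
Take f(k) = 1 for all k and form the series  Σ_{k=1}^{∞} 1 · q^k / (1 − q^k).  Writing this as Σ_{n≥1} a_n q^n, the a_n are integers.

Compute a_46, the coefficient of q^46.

d|46:{46,23,2,1}  Σf=1+1+1+1=4

a_46 = 4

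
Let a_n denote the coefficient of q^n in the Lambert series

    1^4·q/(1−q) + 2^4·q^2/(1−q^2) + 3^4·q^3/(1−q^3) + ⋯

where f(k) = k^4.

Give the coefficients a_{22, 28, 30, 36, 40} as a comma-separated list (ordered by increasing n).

q^22  k|22↦f(k): 1:1 2:16 11:14641 22:234256  a_22=248914
d|28:{1,2,4,7,14,28}  Σf=1+16+256+2401+38416+614656=655746
q^30  k|30↦f(k): 30:810000 15:50625 10:10000 6:1296 5:625 3:81 2:16 1:1  a_30=872644
d|36:{1,2,3,4,6,9,12,18,36}  Σf=1+16+81+256+1296+6561+20736+104976+1679616=1813539
[q^40] f(1)=1,f(2)=16,f(4)=256,f(5)=625,f(8)=4096,f(10)=10000,f(20)=160000,f(40)=2560000 ⇒ 2734994

248914, 655746, 872644, 1813539, 2734994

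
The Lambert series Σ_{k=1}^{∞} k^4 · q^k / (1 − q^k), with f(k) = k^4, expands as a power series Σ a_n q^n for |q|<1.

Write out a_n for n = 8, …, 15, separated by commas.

4369, 6643, 10642, 14642, 22386, 28562, 40834, 51332

q^8  k|8↦f(k): 1:1 2:16 4:256 8:4096  a_8=4369
[q^9] f(9)=6561,f(3)=81,f(1)=1 ⇒ 6643
n=10: 1·10 2·5 5·2 10·1  f→[1+16+625+10000]=10642
[q^11] f(11)=14641,f(1)=1 ⇒ 14642
[q^12] f(12)=20736,f(6)=1296,f(4)=256,f(3)=81,f(2)=16,f(1)=1 ⇒ 22386
d|13:{1,13}  Σf=1+28561=28562
q^14  k|14↦f(k): 14:38416 7:2401 2:16 1:1  a_14=40834
d|15:{15,5,3,1}  Σf=50625+625+81+1=51332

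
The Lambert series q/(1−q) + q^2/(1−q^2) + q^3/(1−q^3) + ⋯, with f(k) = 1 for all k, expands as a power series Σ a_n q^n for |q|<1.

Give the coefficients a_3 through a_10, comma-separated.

2, 3, 2, 4, 2, 4, 3, 4

d|3:{1,3}  Σf=1+1=2
q^4  k|4↦f(k): 1:1 2:1 4:1  a_4=3
q^5  k|5↦f(k): 1:1 5:1  a_5=2
q^6  k|6↦f(k): 1:1 2:1 3:1 6:1  a_6=4
q^7  k|7↦f(k): 1:1 7:1  a_7=2
q^8  k|8↦f(k): 1:1 2:1 4:1 8:1  a_8=4
n=9: 1·9 3·3 9·1  f→[1+1+1]=3
q^10  k|10↦f(k): 1:1 2:1 5:1 10:1  a_10=4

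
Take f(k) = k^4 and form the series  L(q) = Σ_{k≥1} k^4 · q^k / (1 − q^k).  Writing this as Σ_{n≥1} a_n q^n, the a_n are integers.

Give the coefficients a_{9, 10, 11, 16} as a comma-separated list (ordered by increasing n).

6643, 10642, 14642, 69905

[q^9] f(1)=1,f(3)=81,f(9)=6561 ⇒ 6643
q^10  k|10↦f(k): 1:1 2:16 5:625 10:10000  a_10=10642
q^11  k|11↦f(k): 1:1 11:14641  a_11=14642
[q^16] f(1)=1,f(2)=16,f(4)=256,f(8)=4096,f(16)=65536 ⇒ 69905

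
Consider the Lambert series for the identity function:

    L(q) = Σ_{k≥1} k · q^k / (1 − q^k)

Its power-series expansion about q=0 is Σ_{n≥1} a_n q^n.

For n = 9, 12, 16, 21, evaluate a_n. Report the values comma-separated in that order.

13, 28, 31, 32

[q^9] f(1)=1,f(3)=3,f(9)=9 ⇒ 13
[q^12] f(12)=12,f(6)=6,f(4)=4,f(3)=3,f(2)=2,f(1)=1 ⇒ 28
q^16  k|16↦f(k): 16:16 8:8 4:4 2:2 1:1  a_16=31
q^21  k|21↦f(k): 1:1 3:3 7:7 21:21  a_21=32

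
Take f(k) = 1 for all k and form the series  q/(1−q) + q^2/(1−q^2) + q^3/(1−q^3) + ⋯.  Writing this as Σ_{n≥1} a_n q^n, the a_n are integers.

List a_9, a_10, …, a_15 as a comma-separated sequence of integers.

3, 4, 2, 6, 2, 4, 4

q^9  k|9↦f(k): 1:1 3:1 9:1  a_9=3
d|10:{1,2,5,10}  Σf=1+1+1+1=4
d|11:{1,11}  Σf=1+1=2
d|12:{12,6,4,3,2,1}  Σf=1+1+1+1+1+1=6
d|13:{1,13}  Σf=1+1=2
q^14  k|14↦f(k): 14:1 7:1 2:1 1:1  a_14=4
n=15: 15·1 5·3 3·5 1·15  f→[1+1+1+1]=4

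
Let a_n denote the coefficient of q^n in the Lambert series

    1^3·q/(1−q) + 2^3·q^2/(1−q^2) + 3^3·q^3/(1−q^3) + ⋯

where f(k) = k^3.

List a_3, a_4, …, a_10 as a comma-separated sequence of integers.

n=3: 3·1 1·3  f→[27+1]=28
n=4: 4·1 2·2 1·4  f→[64+8+1]=73
q^5  k|5↦f(k): 1:1 5:125  a_5=126
[q^6] f(6)=216,f(3)=27,f(2)=8,f(1)=1 ⇒ 252
n=7: 7·1 1·7  f→[343+1]=344
n=8: 8·1 4·2 2·4 1·8  f→[512+64+8+1]=585
n=9: 9·1 3·3 1·9  f→[729+27+1]=757
q^10  k|10↦f(k): 10:1000 5:125 2:8 1:1  a_10=1134

28, 73, 126, 252, 344, 585, 757, 1134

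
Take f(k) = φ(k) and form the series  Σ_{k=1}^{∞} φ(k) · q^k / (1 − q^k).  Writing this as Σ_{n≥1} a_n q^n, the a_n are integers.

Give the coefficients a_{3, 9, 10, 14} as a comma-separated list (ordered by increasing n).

n=3: 1·3 3·1  φ→[1+2]=3
[q^9] φ(1)=1,φ(3)=2,φ(9)=6 ⇒ 9
d|10:{10,5,2,1}  Σφ=4+4+1+1=10
d|14:{14,7,2,1}  Σφ=6+6+1+1=14

3, 9, 10, 14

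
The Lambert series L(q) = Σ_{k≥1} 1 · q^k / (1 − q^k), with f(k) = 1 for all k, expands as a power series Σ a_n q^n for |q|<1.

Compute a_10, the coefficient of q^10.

a_10 = 4

[q^10] f(10)=1,f(5)=1,f(2)=1,f(1)=1 ⇒ 4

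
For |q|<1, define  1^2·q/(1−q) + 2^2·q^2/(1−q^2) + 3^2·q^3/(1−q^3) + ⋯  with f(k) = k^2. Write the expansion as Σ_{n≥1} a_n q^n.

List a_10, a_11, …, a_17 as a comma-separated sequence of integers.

d|10:{1,2,5,10}  Σf=1+4+25+100=130
[q^11] f(11)=121,f(1)=1 ⇒ 122
n=12: 1·12 2·6 3·4 4·3 6·2 12·1  f→[1+4+9+16+36+144]=210
d|13:{1,13}  Σf=1+169=170
q^14  k|14↦f(k): 14:196 7:49 2:4 1:1  a_14=250
[q^15] f(1)=1,f(3)=9,f(5)=25,f(15)=225 ⇒ 260
q^16  k|16↦f(k): 1:1 2:4 4:16 8:64 16:256  a_16=341
n=17: 1·17 17·1  f→[1+289]=290

130, 122, 210, 170, 250, 260, 341, 290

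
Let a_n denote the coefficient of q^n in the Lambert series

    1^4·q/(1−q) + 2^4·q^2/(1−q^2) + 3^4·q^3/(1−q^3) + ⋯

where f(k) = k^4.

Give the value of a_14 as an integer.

a_14 = 40834

n=14: 1·14 2·7 7·2 14·1  f→[1+16+2401+38416]=40834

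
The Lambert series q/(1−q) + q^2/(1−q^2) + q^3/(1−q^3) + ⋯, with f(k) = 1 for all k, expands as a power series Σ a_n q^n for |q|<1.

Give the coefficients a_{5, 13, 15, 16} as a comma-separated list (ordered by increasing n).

q^5  k|5↦f(k): 5:1 1:1  a_5=2
n=13: 1·13 13·1  f→[1+1]=2
d|15:{1,3,5,15}  Σf=1+1+1+1=4
[q^16] f(16)=1,f(8)=1,f(4)=1,f(2)=1,f(1)=1 ⇒ 5

2, 2, 4, 5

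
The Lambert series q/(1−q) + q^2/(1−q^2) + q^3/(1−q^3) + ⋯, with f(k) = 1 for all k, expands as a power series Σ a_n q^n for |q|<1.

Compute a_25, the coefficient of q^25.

a_25 = 3

n=25: 1·25 5·5 25·1  f→[1+1+1]=3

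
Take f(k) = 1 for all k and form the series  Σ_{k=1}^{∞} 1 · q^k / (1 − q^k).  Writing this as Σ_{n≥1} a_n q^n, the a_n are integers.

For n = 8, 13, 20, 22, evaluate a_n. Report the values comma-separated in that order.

q^8  k|8↦f(k): 8:1 4:1 2:1 1:1  a_8=4
d|13:{1,13}  Σf=1+1=2
[q^20] f(20)=1,f(10)=1,f(5)=1,f(4)=1,f(2)=1,f(1)=1 ⇒ 6
q^22  k|22↦f(k): 22:1 11:1 2:1 1:1  a_22=4

4, 2, 6, 4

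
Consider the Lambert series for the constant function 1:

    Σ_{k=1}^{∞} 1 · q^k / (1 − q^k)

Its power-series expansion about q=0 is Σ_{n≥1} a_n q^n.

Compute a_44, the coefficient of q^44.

n=44: 44·1 22·2 11·4 4·11 2·22 1·44  f→[1+1+1+1+1+1]=6

a_44 = 6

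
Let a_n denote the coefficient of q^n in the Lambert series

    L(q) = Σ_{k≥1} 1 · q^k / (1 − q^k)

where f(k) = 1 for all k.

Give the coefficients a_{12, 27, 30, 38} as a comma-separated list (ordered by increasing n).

6, 4, 8, 4

q^12  k|12↦f(k): 1:1 2:1 3:1 4:1 6:1 12:1  a_12=6
n=27: 1·27 3·9 9·3 27·1  f→[1+1+1+1]=4
d|30:{30,15,10,6,5,3,2,1}  Σf=1+1+1+1+1+1+1+1=8
d|38:{38,19,2,1}  Σf=1+1+1+1=4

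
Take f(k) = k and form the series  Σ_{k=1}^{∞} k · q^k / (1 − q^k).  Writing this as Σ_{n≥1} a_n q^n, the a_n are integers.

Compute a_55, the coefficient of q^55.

a_55 = 72

d|55:{1,5,11,55}  Σf=1+5+11+55=72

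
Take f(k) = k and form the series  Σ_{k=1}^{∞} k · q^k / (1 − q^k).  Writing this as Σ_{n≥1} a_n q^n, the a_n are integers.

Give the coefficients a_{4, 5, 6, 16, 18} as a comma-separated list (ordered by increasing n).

d|4:{1,2,4}  Σf=1+2+4=7
d|5:{5,1}  Σf=5+1=6
n=6: 6·1 3·2 2·3 1·6  f→[6+3+2+1]=12
d|16:{16,8,4,2,1}  Σf=16+8+4+2+1=31
q^18  k|18↦f(k): 1:1 2:2 3:3 6:6 9:9 18:18  a_18=39

7, 6, 12, 31, 39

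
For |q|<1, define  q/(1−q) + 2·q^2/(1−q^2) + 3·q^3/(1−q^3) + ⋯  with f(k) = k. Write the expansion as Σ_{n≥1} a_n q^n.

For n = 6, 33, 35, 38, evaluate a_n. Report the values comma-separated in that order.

12, 48, 48, 60

[q^6] f(6)=6,f(3)=3,f(2)=2,f(1)=1 ⇒ 12
d|33:{33,11,3,1}  Σf=33+11+3+1=48
q^35  k|35↦f(k): 1:1 5:5 7:7 35:35  a_35=48
n=38: 1·38 2·19 19·2 38·1  f→[1+2+19+38]=60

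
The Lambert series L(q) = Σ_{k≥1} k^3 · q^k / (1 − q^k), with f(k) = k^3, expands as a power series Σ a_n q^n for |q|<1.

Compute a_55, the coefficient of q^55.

n=55: 55·1 11·5 5·11 1·55  f→[166375+1331+125+1]=167832

a_55 = 167832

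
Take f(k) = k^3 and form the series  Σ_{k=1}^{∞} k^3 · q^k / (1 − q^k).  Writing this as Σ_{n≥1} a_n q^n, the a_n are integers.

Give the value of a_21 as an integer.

[q^21] f(1)=1,f(3)=27,f(7)=343,f(21)=9261 ⇒ 9632

a_21 = 9632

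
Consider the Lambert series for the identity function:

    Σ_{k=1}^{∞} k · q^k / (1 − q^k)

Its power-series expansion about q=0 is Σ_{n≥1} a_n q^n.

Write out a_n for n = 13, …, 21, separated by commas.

n=13: 1·13 13·1  f→[1+13]=14
n=14: 1·14 2·7 7·2 14·1  f→[1+2+7+14]=24
q^15  k|15↦f(k): 1:1 3:3 5:5 15:15  a_15=24
d|16:{1,2,4,8,16}  Σf=1+2+4+8+16=31
d|17:{1,17}  Σf=1+17=18
[q^18] f(1)=1,f(2)=2,f(3)=3,f(6)=6,f(9)=9,f(18)=18 ⇒ 39
n=19: 19·1 1·19  f→[19+1]=20
[q^20] f(1)=1,f(2)=2,f(4)=4,f(5)=5,f(10)=10,f(20)=20 ⇒ 42
d|21:{1,3,7,21}  Σf=1+3+7+21=32

14, 24, 24, 31, 18, 39, 20, 42, 32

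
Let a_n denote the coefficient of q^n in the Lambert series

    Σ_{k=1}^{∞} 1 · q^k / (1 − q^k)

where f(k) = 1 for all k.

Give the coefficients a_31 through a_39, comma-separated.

n=31: 1·31 31·1  f→[1+1]=2
[q^32] f(32)=1,f(16)=1,f(8)=1,f(4)=1,f(2)=1,f(1)=1 ⇒ 6
d|33:{1,3,11,33}  Σf=1+1+1+1=4
d|34:{1,2,17,34}  Σf=1+1+1+1=4
[q^35] f(35)=1,f(7)=1,f(5)=1,f(1)=1 ⇒ 4
q^36  k|36↦f(k): 1:1 2:1 3:1 4:1 6:1 9:1 12:1 18:1 36:1  a_36=9
d|37:{37,1}  Σf=1+1=2
q^38  k|38↦f(k): 1:1 2:1 19:1 38:1  a_38=4
q^39  k|39↦f(k): 39:1 13:1 3:1 1:1  a_39=4

2, 6, 4, 4, 4, 9, 2, 4, 4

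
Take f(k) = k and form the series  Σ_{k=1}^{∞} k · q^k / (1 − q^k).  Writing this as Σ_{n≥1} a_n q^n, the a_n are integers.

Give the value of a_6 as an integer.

a_6 = 12

d|6:{6,3,2,1}  Σf=6+3+2+1=12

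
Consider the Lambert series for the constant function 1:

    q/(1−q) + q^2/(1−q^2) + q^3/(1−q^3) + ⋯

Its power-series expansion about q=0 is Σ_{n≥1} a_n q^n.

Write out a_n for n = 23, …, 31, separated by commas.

[q^23] f(23)=1,f(1)=1 ⇒ 2
[q^24] f(24)=1,f(12)=1,f(8)=1,f(6)=1,f(4)=1,f(3)=1,f(2)=1,f(1)=1 ⇒ 8
n=25: 25·1 5·5 1·25  f→[1+1+1]=3
n=26: 1·26 2·13 13·2 26·1  f→[1+1+1+1]=4
n=27: 27·1 9·3 3·9 1·27  f→[1+1+1+1]=4
[q^28] f(28)=1,f(14)=1,f(7)=1,f(4)=1,f(2)=1,f(1)=1 ⇒ 6
q^29  k|29↦f(k): 29:1 1:1  a_29=2
d|30:{30,15,10,6,5,3,2,1}  Σf=1+1+1+1+1+1+1+1=8
[q^31] f(31)=1,f(1)=1 ⇒ 2

2, 8, 3, 4, 4, 6, 2, 8, 2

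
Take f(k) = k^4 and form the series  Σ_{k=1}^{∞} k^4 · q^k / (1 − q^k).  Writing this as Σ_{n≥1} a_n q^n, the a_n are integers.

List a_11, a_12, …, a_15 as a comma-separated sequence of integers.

14642, 22386, 28562, 40834, 51332

[q^11] f(11)=14641,f(1)=1 ⇒ 14642
q^12  k|12↦f(k): 1:1 2:16 3:81 4:256 6:1296 12:20736  a_12=22386
d|13:{1,13}  Σf=1+28561=28562
n=14: 1·14 2·7 7·2 14·1  f→[1+16+2401+38416]=40834
d|15:{15,5,3,1}  Σf=50625+625+81+1=51332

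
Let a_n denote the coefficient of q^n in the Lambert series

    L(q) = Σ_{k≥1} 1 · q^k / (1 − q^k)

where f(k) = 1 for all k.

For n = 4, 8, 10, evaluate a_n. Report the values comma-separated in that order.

3, 4, 4

[q^4] f(4)=1,f(2)=1,f(1)=1 ⇒ 3
q^8  k|8↦f(k): 8:1 4:1 2:1 1:1  a_8=4
[q^10] f(10)=1,f(5)=1,f(2)=1,f(1)=1 ⇒ 4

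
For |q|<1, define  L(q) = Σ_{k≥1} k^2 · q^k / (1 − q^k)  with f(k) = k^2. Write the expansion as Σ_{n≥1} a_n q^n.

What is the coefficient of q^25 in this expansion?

d|25:{25,5,1}  Σf=625+25+1=651

a_25 = 651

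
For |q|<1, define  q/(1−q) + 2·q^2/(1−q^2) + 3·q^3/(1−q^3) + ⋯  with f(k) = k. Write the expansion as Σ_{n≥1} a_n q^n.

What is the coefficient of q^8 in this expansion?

a_8 = 15

q^8  k|8↦f(k): 1:1 2:2 4:4 8:8  a_8=15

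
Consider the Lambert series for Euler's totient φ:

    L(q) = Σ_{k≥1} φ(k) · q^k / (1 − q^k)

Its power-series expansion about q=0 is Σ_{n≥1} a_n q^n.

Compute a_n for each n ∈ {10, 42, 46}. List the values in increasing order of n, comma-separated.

q^10  k|10↦φ(k): 10:4 5:4 2:1 1:1  a_10=10
d|42:{42,21,14,7,6,3,2,1}  Σφ=12+12+6+6+2+2+1+1=42
[q^46] φ(1)=1,φ(2)=1,φ(23)=22,φ(46)=22 ⇒ 46

10, 42, 46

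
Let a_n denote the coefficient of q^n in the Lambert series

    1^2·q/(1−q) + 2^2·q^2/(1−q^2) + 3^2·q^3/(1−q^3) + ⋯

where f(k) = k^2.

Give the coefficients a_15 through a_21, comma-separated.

n=15: 1·15 3·5 5·3 15·1  f→[1+9+25+225]=260
q^16  k|16↦f(k): 1:1 2:4 4:16 8:64 16:256  a_16=341
d|17:{17,1}  Σf=289+1=290
d|18:{1,2,3,6,9,18}  Σf=1+4+9+36+81+324=455
d|19:{19,1}  Σf=361+1=362
d|20:{20,10,5,4,2,1}  Σf=400+100+25+16+4+1=546
n=21: 1·21 3·7 7·3 21·1  f→[1+9+49+441]=500

260, 341, 290, 455, 362, 546, 500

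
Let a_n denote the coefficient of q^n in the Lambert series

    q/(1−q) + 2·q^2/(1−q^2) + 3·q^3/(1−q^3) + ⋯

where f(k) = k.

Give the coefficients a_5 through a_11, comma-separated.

q^5  k|5↦f(k): 5:5 1:1  a_5=6
[q^6] f(6)=6,f(3)=3,f(2)=2,f(1)=1 ⇒ 12
d|7:{1,7}  Σf=1+7=8
d|8:{8,4,2,1}  Σf=8+4+2+1=15
q^9  k|9↦f(k): 1:1 3:3 9:9  a_9=13
d|10:{1,2,5,10}  Σf=1+2+5+10=18
q^11  k|11↦f(k): 11:11 1:1  a_11=12

6, 12, 8, 15, 13, 18, 12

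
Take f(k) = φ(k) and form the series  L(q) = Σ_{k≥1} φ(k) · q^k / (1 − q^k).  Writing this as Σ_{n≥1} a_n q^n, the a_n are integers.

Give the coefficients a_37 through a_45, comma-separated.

n=37: 37·1 1·37  φ→[36+1]=37
n=38: 38·1 19·2 2·19 1·38  φ→[18+18+1+1]=38
[q^39] φ(1)=1,φ(3)=2,φ(13)=12,φ(39)=24 ⇒ 39
[q^40] φ(1)=1,φ(2)=1,φ(4)=2,φ(5)=4,φ(8)=4,φ(10)=4,φ(20)=8,φ(40)=16 ⇒ 40
q^41  k|41↦φ(k): 1:1 41:40  a_41=41
n=42: 1·42 2·21 3·14 6·7 7·6 14·3 21·2 42·1  φ→[1+1+2+2+6+6+12+12]=42
n=43: 1·43 43·1  φ→[1+42]=43
q^44  k|44↦φ(k): 1:1 2:1 4:2 11:10 22:10 44:20  a_44=44
n=45: 1·45 3·15 5·9 9·5 15·3 45·1  φ→[1+2+4+6+8+24]=45

37, 38, 39, 40, 41, 42, 43, 44, 45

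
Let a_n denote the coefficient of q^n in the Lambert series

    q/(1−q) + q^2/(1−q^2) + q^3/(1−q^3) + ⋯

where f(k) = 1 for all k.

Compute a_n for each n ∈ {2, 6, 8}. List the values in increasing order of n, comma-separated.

2, 4, 4

q^2  k|2↦f(k): 2:1 1:1  a_2=2
q^6  k|6↦f(k): 6:1 3:1 2:1 1:1  a_6=4
d|8:{1,2,4,8}  Σf=1+1+1+1=4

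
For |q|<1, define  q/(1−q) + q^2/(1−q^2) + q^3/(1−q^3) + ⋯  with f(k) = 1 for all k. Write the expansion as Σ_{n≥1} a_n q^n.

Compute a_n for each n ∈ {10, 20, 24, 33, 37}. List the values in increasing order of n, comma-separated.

4, 6, 8, 4, 2

d|10:{10,5,2,1}  Σf=1+1+1+1=4
n=20: 1·20 2·10 4·5 5·4 10·2 20·1  f→[1+1+1+1+1+1]=6
q^24  k|24↦f(k): 24:1 12:1 8:1 6:1 4:1 3:1 2:1 1:1  a_24=8
q^33  k|33↦f(k): 33:1 11:1 3:1 1:1  a_33=4
n=37: 37·1 1·37  f→[1+1]=2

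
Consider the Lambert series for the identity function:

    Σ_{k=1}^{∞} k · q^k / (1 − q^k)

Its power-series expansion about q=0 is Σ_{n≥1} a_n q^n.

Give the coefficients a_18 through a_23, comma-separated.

[q^18] f(1)=1,f(2)=2,f(3)=3,f(6)=6,f(9)=9,f(18)=18 ⇒ 39
[q^19] f(19)=19,f(1)=1 ⇒ 20
q^20  k|20↦f(k): 20:20 10:10 5:5 4:4 2:2 1:1  a_20=42
[q^21] f(21)=21,f(7)=7,f(3)=3,f(1)=1 ⇒ 32
[q^22] f(1)=1,f(2)=2,f(11)=11,f(22)=22 ⇒ 36
n=23: 23·1 1·23  f→[23+1]=24

39, 20, 42, 32, 36, 24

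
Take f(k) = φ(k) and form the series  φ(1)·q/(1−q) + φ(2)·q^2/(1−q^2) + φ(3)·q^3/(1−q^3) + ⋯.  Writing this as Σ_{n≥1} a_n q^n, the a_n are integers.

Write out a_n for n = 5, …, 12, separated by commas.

[q^5] φ(1)=1,φ(5)=4 ⇒ 5
n=6: 6·1 3·2 2·3 1·6  φ→[2+2+1+1]=6
n=7: 7·1 1·7  φ→[6+1]=7
n=8: 8·1 4·2 2·4 1·8  φ→[4+2+1+1]=8
[q^9] φ(9)=6,φ(3)=2,φ(1)=1 ⇒ 9
[q^10] φ(1)=1,φ(2)=1,φ(5)=4,φ(10)=4 ⇒ 10
[q^11] φ(11)=10,φ(1)=1 ⇒ 11
q^12  k|12↦φ(k): 12:4 6:2 4:2 3:2 2:1 1:1  a_12=12

5, 6, 7, 8, 9, 10, 11, 12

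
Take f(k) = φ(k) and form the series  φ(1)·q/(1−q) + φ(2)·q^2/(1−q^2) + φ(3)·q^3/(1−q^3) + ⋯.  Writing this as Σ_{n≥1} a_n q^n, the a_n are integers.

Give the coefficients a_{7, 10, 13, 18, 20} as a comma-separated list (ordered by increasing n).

n=7: 7·1 1·7  φ→[6+1]=7
n=10: 10·1 5·2 2·5 1·10  φ→[4+4+1+1]=10
[q^13] φ(13)=12,φ(1)=1 ⇒ 13
q^18  k|18↦φ(k): 18:6 9:6 6:2 3:2 2:1 1:1  a_18=18
n=20: 1·20 2·10 4·5 5·4 10·2 20·1  φ→[1+1+2+4+4+8]=20

7, 10, 13, 18, 20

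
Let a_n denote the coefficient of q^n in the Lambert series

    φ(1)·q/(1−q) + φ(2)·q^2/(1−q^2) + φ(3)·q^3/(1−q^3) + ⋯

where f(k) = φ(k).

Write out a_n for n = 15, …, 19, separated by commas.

d|15:{1,3,5,15}  Σφ=1+2+4+8=15
q^16  k|16↦φ(k): 1:1 2:1 4:2 8:4 16:8  a_16=16
d|17:{1,17}  Σφ=1+16=17
q^18  k|18↦φ(k): 18:6 9:6 6:2 3:2 2:1 1:1  a_18=18
n=19: 19·1 1·19  φ→[18+1]=19

15, 16, 17, 18, 19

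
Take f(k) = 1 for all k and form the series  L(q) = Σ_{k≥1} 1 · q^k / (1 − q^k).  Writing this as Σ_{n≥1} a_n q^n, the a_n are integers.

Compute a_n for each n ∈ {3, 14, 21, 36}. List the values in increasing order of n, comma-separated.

2, 4, 4, 9

n=3: 1·3 3·1  f→[1+1]=2
d|14:{14,7,2,1}  Σf=1+1+1+1=4
[q^21] f(21)=1,f(7)=1,f(3)=1,f(1)=1 ⇒ 4
[q^36] f(1)=1,f(2)=1,f(3)=1,f(4)=1,f(6)=1,f(9)=1,f(12)=1,f(18)=1,f(36)=1 ⇒ 9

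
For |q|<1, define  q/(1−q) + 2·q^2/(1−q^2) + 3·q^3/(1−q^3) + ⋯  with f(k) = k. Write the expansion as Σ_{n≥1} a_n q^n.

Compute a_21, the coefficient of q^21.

a_21 = 32

d|21:{1,3,7,21}  Σf=1+3+7+21=32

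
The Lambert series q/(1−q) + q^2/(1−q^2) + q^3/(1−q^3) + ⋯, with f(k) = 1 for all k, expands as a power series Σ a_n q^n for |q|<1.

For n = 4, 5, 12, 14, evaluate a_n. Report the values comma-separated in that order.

[q^4] f(4)=1,f(2)=1,f(1)=1 ⇒ 3
[q^5] f(1)=1,f(5)=1 ⇒ 2
n=12: 12·1 6·2 4·3 3·4 2·6 1·12  f→[1+1+1+1+1+1]=6
q^14  k|14↦f(k): 14:1 7:1 2:1 1:1  a_14=4

3, 2, 6, 4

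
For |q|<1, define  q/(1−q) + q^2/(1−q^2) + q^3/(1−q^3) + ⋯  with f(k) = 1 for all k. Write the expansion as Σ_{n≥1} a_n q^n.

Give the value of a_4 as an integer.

a_4 = 3

q^4  k|4↦f(k): 4:1 2:1 1:1  a_4=3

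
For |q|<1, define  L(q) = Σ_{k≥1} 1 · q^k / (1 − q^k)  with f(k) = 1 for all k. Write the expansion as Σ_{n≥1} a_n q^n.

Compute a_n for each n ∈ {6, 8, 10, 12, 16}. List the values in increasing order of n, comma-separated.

d|6:{1,2,3,6}  Σf=1+1+1+1=4
d|8:{8,4,2,1}  Σf=1+1+1+1=4
n=10: 1·10 2·5 5·2 10·1  f→[1+1+1+1]=4
n=12: 1·12 2·6 3·4 4·3 6·2 12·1  f→[1+1+1+1+1+1]=6
n=16: 1·16 2·8 4·4 8·2 16·1  f→[1+1+1+1+1]=5

4, 4, 4, 6, 5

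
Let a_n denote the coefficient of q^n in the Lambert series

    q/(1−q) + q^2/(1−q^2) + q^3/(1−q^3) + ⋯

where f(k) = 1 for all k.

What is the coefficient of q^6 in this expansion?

a_6 = 4

[q^6] f(6)=1,f(3)=1,f(2)=1,f(1)=1 ⇒ 4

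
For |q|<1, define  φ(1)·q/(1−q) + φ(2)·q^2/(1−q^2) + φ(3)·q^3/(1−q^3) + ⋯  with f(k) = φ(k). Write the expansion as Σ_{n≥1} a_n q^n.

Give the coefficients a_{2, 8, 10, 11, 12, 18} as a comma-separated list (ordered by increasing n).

d|2:{2,1}  Σφ=1+1=2
q^8  k|8↦φ(k): 1:1 2:1 4:2 8:4  a_8=8
d|10:{10,5,2,1}  Σφ=4+4+1+1=10
n=11: 11·1 1·11  φ→[10+1]=11
[q^12] φ(1)=1,φ(2)=1,φ(3)=2,φ(4)=2,φ(6)=2,φ(12)=4 ⇒ 12
[q^18] φ(1)=1,φ(2)=1,φ(3)=2,φ(6)=2,φ(9)=6,φ(18)=6 ⇒ 18

2, 8, 10, 11, 12, 18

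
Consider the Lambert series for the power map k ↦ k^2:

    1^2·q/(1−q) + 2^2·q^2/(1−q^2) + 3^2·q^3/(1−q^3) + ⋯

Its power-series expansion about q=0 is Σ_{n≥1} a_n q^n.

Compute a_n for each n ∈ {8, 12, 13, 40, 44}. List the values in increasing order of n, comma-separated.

d|8:{1,2,4,8}  Σf=1+4+16+64=85
q^12  k|12↦f(k): 1:1 2:4 3:9 4:16 6:36 12:144  a_12=210
q^13  k|13↦f(k): 1:1 13:169  a_13=170
[q^40] f(1)=1,f(2)=4,f(4)=16,f(5)=25,f(8)=64,f(10)=100,f(20)=400,f(40)=1600 ⇒ 2210
q^44  k|44↦f(k): 1:1 2:4 4:16 11:121 22:484 44:1936  a_44=2562

85, 210, 170, 2210, 2562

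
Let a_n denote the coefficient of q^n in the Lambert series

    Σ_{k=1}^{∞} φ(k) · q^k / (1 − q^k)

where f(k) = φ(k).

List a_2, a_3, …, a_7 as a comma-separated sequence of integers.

d|2:{1,2}  Σφ=1+1=2
[q^3] φ(1)=1,φ(3)=2 ⇒ 3
q^4  k|4↦φ(k): 1:1 2:1 4:2  a_4=4
n=5: 5·1 1·5  φ→[4+1]=5
d|6:{1,2,3,6}  Σφ=1+1+2+2=6
n=7: 1·7 7·1  φ→[1+6]=7

2, 3, 4, 5, 6, 7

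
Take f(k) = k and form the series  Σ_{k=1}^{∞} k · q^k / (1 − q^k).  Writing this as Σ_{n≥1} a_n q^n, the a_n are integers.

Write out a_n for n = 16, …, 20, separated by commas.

31, 18, 39, 20, 42

q^16  k|16↦f(k): 16:16 8:8 4:4 2:2 1:1  a_16=31
[q^17] f(17)=17,f(1)=1 ⇒ 18
n=18: 18·1 9·2 6·3 3·6 2·9 1·18  f→[18+9+6+3+2+1]=39
d|19:{19,1}  Σf=19+1=20
q^20  k|20↦f(k): 1:1 2:2 4:4 5:5 10:10 20:20  a_20=42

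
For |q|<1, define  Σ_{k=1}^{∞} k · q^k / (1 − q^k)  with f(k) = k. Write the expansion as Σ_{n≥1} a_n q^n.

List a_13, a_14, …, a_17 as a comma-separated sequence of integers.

14, 24, 24, 31, 18

n=13: 1·13 13·1  f→[1+13]=14
d|14:{1,2,7,14}  Σf=1+2+7+14=24
[q^15] f(1)=1,f(3)=3,f(5)=5,f(15)=15 ⇒ 24
q^16  k|16↦f(k): 1:1 2:2 4:4 8:8 16:16  a_16=31
n=17: 1·17 17·1  f→[1+17]=18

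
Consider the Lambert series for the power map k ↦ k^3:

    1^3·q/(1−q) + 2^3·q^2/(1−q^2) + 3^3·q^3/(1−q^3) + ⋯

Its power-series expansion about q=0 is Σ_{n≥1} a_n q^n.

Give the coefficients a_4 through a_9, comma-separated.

[q^4] f(4)=64,f(2)=8,f(1)=1 ⇒ 73
n=5: 5·1 1·5  f→[125+1]=126
[q^6] f(1)=1,f(2)=8,f(3)=27,f(6)=216 ⇒ 252
d|7:{7,1}  Σf=343+1=344
n=8: 8·1 4·2 2·4 1·8  f→[512+64+8+1]=585
q^9  k|9↦f(k): 9:729 3:27 1:1  a_9=757

73, 126, 252, 344, 585, 757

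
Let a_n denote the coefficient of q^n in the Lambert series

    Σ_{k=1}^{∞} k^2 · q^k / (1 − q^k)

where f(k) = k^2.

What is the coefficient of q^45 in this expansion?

d|45:{1,3,5,9,15,45}  Σf=1+9+25+81+225+2025=2366

a_45 = 2366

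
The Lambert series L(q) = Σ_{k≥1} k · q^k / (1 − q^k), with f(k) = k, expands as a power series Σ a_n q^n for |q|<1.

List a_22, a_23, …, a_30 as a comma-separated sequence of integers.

36, 24, 60, 31, 42, 40, 56, 30, 72

[q^22] f(1)=1,f(2)=2,f(11)=11,f(22)=22 ⇒ 36
q^23  k|23↦f(k): 1:1 23:23  a_23=24
q^24  k|24↦f(k): 24:24 12:12 8:8 6:6 4:4 3:3 2:2 1:1  a_24=60
d|25:{1,5,25}  Σf=1+5+25=31
d|26:{1,2,13,26}  Σf=1+2+13+26=42
[q^27] f(27)=27,f(9)=9,f(3)=3,f(1)=1 ⇒ 40
d|28:{1,2,4,7,14,28}  Σf=1+2+4+7+14+28=56
n=29: 1·29 29·1  f→[1+29]=30
d|30:{30,15,10,6,5,3,2,1}  Σf=30+15+10+6+5+3+2+1=72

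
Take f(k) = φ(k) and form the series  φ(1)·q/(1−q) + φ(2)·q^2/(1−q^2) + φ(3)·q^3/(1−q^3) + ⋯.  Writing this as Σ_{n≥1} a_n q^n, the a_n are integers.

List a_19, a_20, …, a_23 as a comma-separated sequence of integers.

[q^19] φ(1)=1,φ(19)=18 ⇒ 19
n=20: 1·20 2·10 4·5 5·4 10·2 20·1  φ→[1+1+2+4+4+8]=20
d|21:{21,7,3,1}  Σφ=12+6+2+1=21
d|22:{1,2,11,22}  Σφ=1+1+10+10=22
q^23  k|23↦φ(k): 23:22 1:1  a_23=23

19, 20, 21, 22, 23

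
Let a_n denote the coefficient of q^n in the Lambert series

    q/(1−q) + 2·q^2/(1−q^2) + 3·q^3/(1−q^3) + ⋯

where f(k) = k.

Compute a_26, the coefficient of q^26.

a_26 = 42

q^26  k|26↦f(k): 26:26 13:13 2:2 1:1  a_26=42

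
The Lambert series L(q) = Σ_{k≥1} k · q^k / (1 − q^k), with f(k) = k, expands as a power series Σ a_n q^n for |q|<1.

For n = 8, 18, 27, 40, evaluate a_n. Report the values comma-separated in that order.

[q^8] f(8)=8,f(4)=4,f(2)=2,f(1)=1 ⇒ 15
q^18  k|18↦f(k): 18:18 9:9 6:6 3:3 2:2 1:1  a_18=39
[q^27] f(27)=27,f(9)=9,f(3)=3,f(1)=1 ⇒ 40
d|40:{1,2,4,5,8,10,20,40}  Σf=1+2+4+5+8+10+20+40=90

15, 39, 40, 90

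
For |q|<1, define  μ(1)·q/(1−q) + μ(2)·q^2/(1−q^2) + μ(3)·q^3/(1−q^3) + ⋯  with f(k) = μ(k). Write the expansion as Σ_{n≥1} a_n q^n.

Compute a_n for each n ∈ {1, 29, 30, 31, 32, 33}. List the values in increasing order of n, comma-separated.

q^1  k|1↦μ(k): 1:1  a_1=1
[q^29] μ(29)=-1,μ(1)=1 ⇒ 0
n=30: 30·1 15·2 10·3 6·5 5·6 3·10 2·15 1·30  μ→[(-1)+1+1+1+(-1)+(-1)+(-1)+1]=0
d|31:{1,31}  Σμ=1+(-1)=0
q^32  k|32↦μ(k): 1:1 2:-1 4:0 8:0 16:0 32:0  a_32=0
q^33  k|33↦μ(k): 33:1 11:-1 3:-1 1:1  a_33=0

1, 0, 0, 0, 0, 0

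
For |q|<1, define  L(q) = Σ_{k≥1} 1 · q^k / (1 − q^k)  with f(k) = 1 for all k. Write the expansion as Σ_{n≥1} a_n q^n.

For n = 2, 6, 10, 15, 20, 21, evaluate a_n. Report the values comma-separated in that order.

q^2  k|2↦f(k): 1:1 2:1  a_2=2
q^6  k|6↦f(k): 6:1 3:1 2:1 1:1  a_6=4
n=10: 10·1 5·2 2·5 1·10  f→[1+1+1+1]=4
q^15  k|15↦f(k): 15:1 5:1 3:1 1:1  a_15=4
[q^20] f(20)=1,f(10)=1,f(5)=1,f(4)=1,f(2)=1,f(1)=1 ⇒ 6
d|21:{1,3,7,21}  Σf=1+1+1+1=4

2, 4, 4, 4, 6, 4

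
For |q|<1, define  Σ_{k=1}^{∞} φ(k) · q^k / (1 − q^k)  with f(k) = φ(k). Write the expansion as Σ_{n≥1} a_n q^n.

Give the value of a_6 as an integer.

d|6:{6,3,2,1}  Σφ=2+2+1+1=6

a_6 = 6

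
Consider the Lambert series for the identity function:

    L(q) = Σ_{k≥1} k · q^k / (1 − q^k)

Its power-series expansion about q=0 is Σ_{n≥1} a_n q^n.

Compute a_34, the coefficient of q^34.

a_34 = 54

q^34  k|34↦f(k): 1:1 2:2 17:17 34:34  a_34=54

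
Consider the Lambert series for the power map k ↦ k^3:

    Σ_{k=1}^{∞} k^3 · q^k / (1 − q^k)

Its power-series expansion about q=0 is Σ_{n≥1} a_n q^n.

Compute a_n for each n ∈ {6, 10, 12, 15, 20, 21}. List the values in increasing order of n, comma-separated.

[q^6] f(1)=1,f(2)=8,f(3)=27,f(6)=216 ⇒ 252
[q^10] f(1)=1,f(2)=8,f(5)=125,f(10)=1000 ⇒ 1134
q^12  k|12↦f(k): 12:1728 6:216 4:64 3:27 2:8 1:1  a_12=2044
n=15: 1·15 3·5 5·3 15·1  f→[1+27+125+3375]=3528
d|20:{20,10,5,4,2,1}  Σf=8000+1000+125+64+8+1=9198
d|21:{21,7,3,1}  Σf=9261+343+27+1=9632

252, 1134, 2044, 3528, 9198, 9632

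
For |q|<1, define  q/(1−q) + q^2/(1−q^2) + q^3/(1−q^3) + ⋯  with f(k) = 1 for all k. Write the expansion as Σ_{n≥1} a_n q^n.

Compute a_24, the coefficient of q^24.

q^24  k|24↦f(k): 1:1 2:1 3:1 4:1 6:1 8:1 12:1 24:1  a_24=8

a_24 = 8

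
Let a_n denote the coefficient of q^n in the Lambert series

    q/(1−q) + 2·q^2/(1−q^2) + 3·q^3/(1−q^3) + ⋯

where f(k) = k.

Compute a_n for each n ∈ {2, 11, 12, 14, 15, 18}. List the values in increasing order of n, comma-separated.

d|2:{2,1}  Σf=2+1=3
d|11:{11,1}  Σf=11+1=12
n=12: 1·12 2·6 3·4 4·3 6·2 12·1  f→[1+2+3+4+6+12]=28
q^14  k|14↦f(k): 1:1 2:2 7:7 14:14  a_14=24
n=15: 1·15 3·5 5·3 15·1  f→[1+3+5+15]=24
n=18: 1·18 2·9 3·6 6·3 9·2 18·1  f→[1+2+3+6+9+18]=39

3, 12, 28, 24, 24, 39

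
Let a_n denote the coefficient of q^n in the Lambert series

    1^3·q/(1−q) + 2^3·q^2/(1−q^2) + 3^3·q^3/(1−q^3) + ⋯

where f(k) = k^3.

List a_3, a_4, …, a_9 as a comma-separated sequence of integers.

n=3: 1·3 3·1  f→[1+27]=28
[q^4] f(4)=64,f(2)=8,f(1)=1 ⇒ 73
d|5:{5,1}  Σf=125+1=126
n=6: 6·1 3·2 2·3 1·6  f→[216+27+8+1]=252
d|7:{1,7}  Σf=1+343=344
d|8:{8,4,2,1}  Σf=512+64+8+1=585
[q^9] f(9)=729,f(3)=27,f(1)=1 ⇒ 757

28, 73, 126, 252, 344, 585, 757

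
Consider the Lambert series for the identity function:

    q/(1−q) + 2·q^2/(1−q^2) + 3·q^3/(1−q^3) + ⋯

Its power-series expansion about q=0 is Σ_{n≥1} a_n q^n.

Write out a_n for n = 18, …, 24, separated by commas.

d|18:{18,9,6,3,2,1}  Σf=18+9+6+3+2+1=39
[q^19] f(1)=1,f(19)=19 ⇒ 20
q^20  k|20↦f(k): 20:20 10:10 5:5 4:4 2:2 1:1  a_20=42
[q^21] f(21)=21,f(7)=7,f(3)=3,f(1)=1 ⇒ 32
q^22  k|22↦f(k): 1:1 2:2 11:11 22:22  a_22=36
n=23: 23·1 1·23  f→[23+1]=24
[q^24] f(24)=24,f(12)=12,f(8)=8,f(6)=6,f(4)=4,f(3)=3,f(2)=2,f(1)=1 ⇒ 60

39, 20, 42, 32, 36, 24, 60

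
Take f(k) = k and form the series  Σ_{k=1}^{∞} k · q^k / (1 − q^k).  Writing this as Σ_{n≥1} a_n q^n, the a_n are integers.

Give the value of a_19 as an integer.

a_19 = 20

d|19:{19,1}  Σf=19+1=20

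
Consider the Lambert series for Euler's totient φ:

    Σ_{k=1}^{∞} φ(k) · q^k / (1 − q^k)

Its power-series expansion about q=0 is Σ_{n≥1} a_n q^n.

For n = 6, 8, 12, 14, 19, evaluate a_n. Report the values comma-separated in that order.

n=6: 1·6 2·3 3·2 6·1  φ→[1+1+2+2]=6
n=8: 1·8 2·4 4·2 8·1  φ→[1+1+2+4]=8
[q^12] φ(1)=1,φ(2)=1,φ(3)=2,φ(4)=2,φ(6)=2,φ(12)=4 ⇒ 12
[q^14] φ(1)=1,φ(2)=1,φ(7)=6,φ(14)=6 ⇒ 14
q^19  k|19↦φ(k): 19:18 1:1  a_19=19

6, 8, 12, 14, 19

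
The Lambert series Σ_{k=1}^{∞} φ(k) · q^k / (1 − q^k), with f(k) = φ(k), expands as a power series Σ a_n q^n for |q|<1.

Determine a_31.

[q^31] φ(31)=30,φ(1)=1 ⇒ 31

a_31 = 31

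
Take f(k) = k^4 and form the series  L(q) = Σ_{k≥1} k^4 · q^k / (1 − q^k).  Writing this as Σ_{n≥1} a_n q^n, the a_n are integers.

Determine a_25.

d|25:{1,5,25}  Σf=1+625+390625=391251

a_25 = 391251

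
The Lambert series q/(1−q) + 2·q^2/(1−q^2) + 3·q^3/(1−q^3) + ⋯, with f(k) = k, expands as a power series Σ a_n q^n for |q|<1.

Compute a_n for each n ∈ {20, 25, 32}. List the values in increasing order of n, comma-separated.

42, 31, 63

q^20  k|20↦f(k): 1:1 2:2 4:4 5:5 10:10 20:20  a_20=42
d|25:{1,5,25}  Σf=1+5+25=31
q^32  k|32↦f(k): 1:1 2:2 4:4 8:8 16:16 32:32  a_32=63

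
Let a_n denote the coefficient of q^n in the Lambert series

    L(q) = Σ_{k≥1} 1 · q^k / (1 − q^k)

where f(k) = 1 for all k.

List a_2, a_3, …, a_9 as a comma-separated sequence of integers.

q^2  k|2↦f(k): 1:1 2:1  a_2=2
n=3: 1·3 3·1  f→[1+1]=2
d|4:{1,2,4}  Σf=1+1+1=3
n=5: 5·1 1·5  f→[1+1]=2
q^6  k|6↦f(k): 6:1 3:1 2:1 1:1  a_6=4
[q^7] f(1)=1,f(7)=1 ⇒ 2
[q^8] f(8)=1,f(4)=1,f(2)=1,f(1)=1 ⇒ 4
d|9:{1,3,9}  Σf=1+1+1=3

2, 2, 3, 2, 4, 2, 4, 3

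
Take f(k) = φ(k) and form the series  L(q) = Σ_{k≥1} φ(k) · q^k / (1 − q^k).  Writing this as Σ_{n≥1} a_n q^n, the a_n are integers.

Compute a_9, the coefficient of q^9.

[q^9] φ(9)=6,φ(3)=2,φ(1)=1 ⇒ 9

a_9 = 9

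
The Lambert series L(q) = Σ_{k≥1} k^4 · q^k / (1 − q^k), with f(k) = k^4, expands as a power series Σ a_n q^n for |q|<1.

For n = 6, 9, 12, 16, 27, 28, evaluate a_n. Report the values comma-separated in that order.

[q^6] f(1)=1,f(2)=16,f(3)=81,f(6)=1296 ⇒ 1394
d|9:{9,3,1}  Σf=6561+81+1=6643
d|12:{1,2,3,4,6,12}  Σf=1+16+81+256+1296+20736=22386
d|16:{16,8,4,2,1}  Σf=65536+4096+256+16+1=69905
d|27:{27,9,3,1}  Σf=531441+6561+81+1=538084
q^28  k|28↦f(k): 1:1 2:16 4:256 7:2401 14:38416 28:614656  a_28=655746

1394, 6643, 22386, 69905, 538084, 655746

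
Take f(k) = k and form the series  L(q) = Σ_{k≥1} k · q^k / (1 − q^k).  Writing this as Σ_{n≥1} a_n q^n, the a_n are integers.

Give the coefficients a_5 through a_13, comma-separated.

6, 12, 8, 15, 13, 18, 12, 28, 14

d|5:{5,1}  Σf=5+1=6
n=6: 6·1 3·2 2·3 1·6  f→[6+3+2+1]=12
d|7:{7,1}  Σf=7+1=8
q^8  k|8↦f(k): 8:8 4:4 2:2 1:1  a_8=15
n=9: 1·9 3·3 9·1  f→[1+3+9]=13
[q^10] f(10)=10,f(5)=5,f(2)=2,f(1)=1 ⇒ 18
q^11  k|11↦f(k): 11:11 1:1  a_11=12
n=12: 12·1 6·2 4·3 3·4 2·6 1·12  f→[12+6+4+3+2+1]=28
d|13:{1,13}  Σf=1+13=14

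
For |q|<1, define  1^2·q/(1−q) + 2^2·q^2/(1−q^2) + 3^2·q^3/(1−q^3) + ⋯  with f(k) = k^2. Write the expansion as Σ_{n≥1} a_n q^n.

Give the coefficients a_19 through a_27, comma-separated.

q^19  k|19↦f(k): 1:1 19:361  a_19=362
q^20  k|20↦f(k): 20:400 10:100 5:25 4:16 2:4 1:1  a_20=546
q^21  k|21↦f(k): 1:1 3:9 7:49 21:441  a_21=500
n=22: 22·1 11·2 2·11 1·22  f→[484+121+4+1]=610
n=23: 1·23 23·1  f→[1+529]=530
n=24: 1·24 2·12 3·8 4·6 6·4 8·3 12·2 24·1  f→[1+4+9+16+36+64+144+576]=850
d|25:{25,5,1}  Σf=625+25+1=651
q^26  k|26↦f(k): 1:1 2:4 13:169 26:676  a_26=850
q^27  k|27↦f(k): 27:729 9:81 3:9 1:1  a_27=820

362, 546, 500, 610, 530, 850, 651, 850, 820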